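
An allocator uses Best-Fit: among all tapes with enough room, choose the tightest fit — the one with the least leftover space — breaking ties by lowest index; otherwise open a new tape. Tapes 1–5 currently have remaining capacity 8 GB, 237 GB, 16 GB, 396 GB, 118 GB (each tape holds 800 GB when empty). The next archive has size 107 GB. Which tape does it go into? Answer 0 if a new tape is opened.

5

Tapes with room: tape 2 (237 GB), tape 4 (396 GB), tape 5 (118 GB).
Tightest fit is tape 5 with 118 GB free.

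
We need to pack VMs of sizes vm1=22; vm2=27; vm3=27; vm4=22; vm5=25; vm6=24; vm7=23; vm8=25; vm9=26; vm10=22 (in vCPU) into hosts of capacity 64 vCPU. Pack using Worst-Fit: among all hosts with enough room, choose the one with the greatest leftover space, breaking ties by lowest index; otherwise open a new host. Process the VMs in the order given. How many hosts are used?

host 1: place vm1 (22 vCPU), 42 vCPU left
host 1: place vm2 (27 vCPU), 15 vCPU left
host 2: place vm3 (27 vCPU), 37 vCPU left
host 2: place vm4 (22 vCPU), 15 vCPU left
host 3: place vm5 (25 vCPU), 39 vCPU left
host 3: place vm6 (24 vCPU), 15 vCPU left
host 4: place vm7 (23 vCPU), 41 vCPU left
host 4: place vm8 (25 vCPU), 16 vCPU left
host 5: place vm9 (26 vCPU), 38 vCPU left
host 5: place vm10 (22 vCPU), 16 vCPU left

5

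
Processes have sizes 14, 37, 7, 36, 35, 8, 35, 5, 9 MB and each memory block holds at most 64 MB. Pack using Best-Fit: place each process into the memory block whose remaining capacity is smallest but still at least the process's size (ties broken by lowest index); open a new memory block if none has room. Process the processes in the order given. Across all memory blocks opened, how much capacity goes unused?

14 MB → memory block 1 (remaining 50 MB)
37 MB → memory block 1 (remaining 13 MB)
7 MB → memory block 1 (remaining 6 MB)
36 MB → memory block 2 (remaining 28 MB)
35 MB → memory block 3 (remaining 29 MB)
8 MB → memory block 2 (remaining 20 MB)
35 MB → memory block 4 (remaining 29 MB)
5 MB → memory block 1 (remaining 1 MB)
9 MB → memory block 2 (remaining 11 MB)
4 memory blocks × 64 MB = 256 MB; used 186 MB; unused 70 MB.

70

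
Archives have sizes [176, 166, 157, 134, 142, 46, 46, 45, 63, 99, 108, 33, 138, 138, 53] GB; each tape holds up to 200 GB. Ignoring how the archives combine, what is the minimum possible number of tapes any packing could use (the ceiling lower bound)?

Total size = 176 + 166 + 157 + 134 + 142 + 46 + 46 + 45 + 63 + 99 + 108 + 33 + 138 + 138 + 53 = 1544 GB.
⌈1544 / 200⌉ = 8.

8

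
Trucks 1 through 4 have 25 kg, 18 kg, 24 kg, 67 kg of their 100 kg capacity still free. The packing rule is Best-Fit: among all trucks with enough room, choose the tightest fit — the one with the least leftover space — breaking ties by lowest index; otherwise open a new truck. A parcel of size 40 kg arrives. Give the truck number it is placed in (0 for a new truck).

Trucks with room: truck 4 (67 kg).
Tightest fit is truck 4 with 67 kg free.

4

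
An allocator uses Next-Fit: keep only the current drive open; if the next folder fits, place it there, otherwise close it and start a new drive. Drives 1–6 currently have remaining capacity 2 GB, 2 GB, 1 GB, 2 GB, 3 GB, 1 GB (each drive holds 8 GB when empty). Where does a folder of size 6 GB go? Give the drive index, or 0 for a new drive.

0

Next-Fit only looks at drive 6, which has 1 GB free.
6 GB does not fit, so a new drive is opened.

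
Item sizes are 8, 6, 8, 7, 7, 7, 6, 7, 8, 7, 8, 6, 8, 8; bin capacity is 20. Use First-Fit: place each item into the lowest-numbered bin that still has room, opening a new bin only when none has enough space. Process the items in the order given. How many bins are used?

6

8 → bin 1 (remaining 12)
6 → bin 1 (remaining 6)
8 → bin 2 (remaining 12)
7 → bin 2 (remaining 5)
7 → bin 3 (remaining 13)
7 → bin 3 (remaining 6)
6 → bin 1 (remaining 0)
7 → bin 4 (remaining 13)
8 → bin 4 (remaining 5)
7 → bin 5 (remaining 13)
8 → bin 5 (remaining 5)
6 → bin 3 (remaining 0)
8 → bin 6 (remaining 12)
8 → bin 6 (remaining 4)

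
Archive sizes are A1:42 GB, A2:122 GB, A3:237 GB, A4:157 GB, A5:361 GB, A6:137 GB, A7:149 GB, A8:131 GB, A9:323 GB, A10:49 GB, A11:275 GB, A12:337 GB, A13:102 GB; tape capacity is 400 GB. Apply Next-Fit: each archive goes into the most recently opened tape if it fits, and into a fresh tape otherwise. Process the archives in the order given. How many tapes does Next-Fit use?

9 tapes

tape 1: place A1 (42 GB), 358 GB left
tape 1: place A2 (122 GB), 236 GB left
tape 2: place A3 (237 GB), 163 GB left
tape 2: place A4 (157 GB), 6 GB left
tape 3: place A5 (361 GB), 39 GB left
tape 4: place A6 (137 GB), 263 GB left
tape 4: place A7 (149 GB), 114 GB left
tape 5: place A8 (131 GB), 269 GB left
tape 6: place A9 (323 GB), 77 GB left
tape 6: place A10 (49 GB), 28 GB left
tape 7: place A11 (275 GB), 125 GB left
tape 8: place A12 (337 GB), 63 GB left
tape 9: place A13 (102 GB), 298 GB left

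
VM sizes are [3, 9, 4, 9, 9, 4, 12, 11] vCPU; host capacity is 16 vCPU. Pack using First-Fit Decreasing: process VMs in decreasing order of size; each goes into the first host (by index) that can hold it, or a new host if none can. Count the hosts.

5 hosts

Sorted descending: 12, 11, 9, 9, 9, 4, 4, 3.
host 1: place 12 vCPU, 4 vCPU left
host 2: place 11 vCPU, 5 vCPU left
host 3: place 9 vCPU, 7 vCPU left
host 4: place 9 vCPU, 7 vCPU left
host 5: place 9 vCPU, 7 vCPU left
host 1: place 4 vCPU, 0 vCPU left
host 2: place 4 vCPU, 1 vCPU left
host 3: place 3 vCPU, 4 vCPU left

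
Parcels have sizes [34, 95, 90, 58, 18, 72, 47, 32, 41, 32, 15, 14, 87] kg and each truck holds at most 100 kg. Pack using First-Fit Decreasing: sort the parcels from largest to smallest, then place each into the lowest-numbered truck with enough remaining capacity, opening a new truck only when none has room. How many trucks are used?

Sorted descending: 95, 90, 87, 72, 58, 47, 41, 34, 32, 32, 18, 15, 14.
95 kg → truck 1 (remaining 5 kg)
90 kg → truck 2 (remaining 10 kg)
87 kg → truck 3 (remaining 13 kg)
72 kg → truck 4 (remaining 28 kg)
58 kg → truck 5 (remaining 42 kg)
47 kg → truck 6 (remaining 53 kg)
41 kg → truck 5 (remaining 1 kg)
34 kg → truck 6 (remaining 19 kg)
32 kg → truck 7 (remaining 68 kg)
32 kg → truck 7 (remaining 36 kg)
18 kg → truck 4 (remaining 10 kg)
15 kg → truck 6 (remaining 4 kg)
14 kg → truck 7 (remaining 22 kg)

7 trucks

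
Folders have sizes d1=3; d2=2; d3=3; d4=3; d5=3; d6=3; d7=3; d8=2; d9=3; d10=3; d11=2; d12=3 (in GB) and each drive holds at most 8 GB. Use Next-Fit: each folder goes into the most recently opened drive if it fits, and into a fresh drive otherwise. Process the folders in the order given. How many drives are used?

5 drives

drive 1: place d1 (3 GB), 5 GB left
drive 1: place d2 (2 GB), 3 GB left
drive 1: place d3 (3 GB), 0 GB left
drive 2: place d4 (3 GB), 5 GB left
drive 2: place d5 (3 GB), 2 GB left
drive 3: place d6 (3 GB), 5 GB left
drive 3: place d7 (3 GB), 2 GB left
drive 3: place d8 (2 GB), 0 GB left
drive 4: place d9 (3 GB), 5 GB left
drive 4: place d10 (3 GB), 2 GB left
drive 4: place d11 (2 GB), 0 GB left
drive 5: place d12 (3 GB), 5 GB left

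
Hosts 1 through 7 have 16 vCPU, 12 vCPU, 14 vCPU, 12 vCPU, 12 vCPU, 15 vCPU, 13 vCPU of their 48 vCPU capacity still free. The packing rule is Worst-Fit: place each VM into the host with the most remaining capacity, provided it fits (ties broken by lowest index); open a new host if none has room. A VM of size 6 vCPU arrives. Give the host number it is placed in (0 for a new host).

Hosts with room: host 1 (16 vCPU), host 2 (12 vCPU), host 3 (14 vCPU), host 4 (12 vCPU), host 5 (12 vCPU), host 6 (15 vCPU), host 7 (13 vCPU).
Most room is host 1 with 16 vCPU free.

1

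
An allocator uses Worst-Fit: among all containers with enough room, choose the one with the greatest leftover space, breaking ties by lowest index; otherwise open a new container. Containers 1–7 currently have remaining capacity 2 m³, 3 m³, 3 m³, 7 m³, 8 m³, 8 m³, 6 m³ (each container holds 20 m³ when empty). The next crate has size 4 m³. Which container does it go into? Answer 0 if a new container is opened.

Containers with room: container 4 (7 m³), container 5 (8 m³), container 6 (8 m³), container 7 (6 m³).
Most room is container 5 with 8 m³ free.

5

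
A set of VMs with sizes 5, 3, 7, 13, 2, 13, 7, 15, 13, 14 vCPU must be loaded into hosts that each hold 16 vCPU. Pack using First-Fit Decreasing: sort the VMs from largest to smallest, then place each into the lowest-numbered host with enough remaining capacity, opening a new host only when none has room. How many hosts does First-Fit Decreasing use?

Sorted descending: 15, 14, 13, 13, 13, 7, 7, 5, 3, 2.
15 vCPU → host 1 (remaining 1 vCPU)
14 vCPU → host 2 (remaining 2 vCPU)
13 vCPU → host 3 (remaining 3 vCPU)
13 vCPU → host 4 (remaining 3 vCPU)
13 vCPU → host 5 (remaining 3 vCPU)
7 vCPU → host 6 (remaining 9 vCPU)
7 vCPU → host 6 (remaining 2 vCPU)
5 vCPU → host 7 (remaining 11 vCPU)
3 vCPU → host 3 (remaining 0 vCPU)
2 vCPU → host 2 (remaining 0 vCPU)

7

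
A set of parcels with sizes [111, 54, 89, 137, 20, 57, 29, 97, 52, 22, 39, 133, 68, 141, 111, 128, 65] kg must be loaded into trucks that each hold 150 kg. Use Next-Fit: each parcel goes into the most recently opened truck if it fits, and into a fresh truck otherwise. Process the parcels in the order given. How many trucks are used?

Put 111 kg in truck 1; 39 kg remain.
Put 54 kg in truck 2; 96 kg remain.
Put 89 kg in truck 2; 7 kg remain.
Put 137 kg in truck 3; 13 kg remain.
Put 20 kg in truck 4; 130 kg remain.
Put 57 kg in truck 4; 73 kg remain.
Put 29 kg in truck 4; 44 kg remain.
Put 97 kg in truck 5; 53 kg remain.
Put 52 kg in truck 5; 1 kg remain.
Put 22 kg in truck 6; 128 kg remain.
Put 39 kg in truck 6; 89 kg remain.
Put 133 kg in truck 7; 17 kg remain.
Put 68 kg in truck 8; 82 kg remain.
Put 141 kg in truck 9; 9 kg remain.
Put 111 kg in truck 10; 39 kg remain.
Put 128 kg in truck 11; 22 kg remain.
Put 65 kg in truck 12; 85 kg remain.

12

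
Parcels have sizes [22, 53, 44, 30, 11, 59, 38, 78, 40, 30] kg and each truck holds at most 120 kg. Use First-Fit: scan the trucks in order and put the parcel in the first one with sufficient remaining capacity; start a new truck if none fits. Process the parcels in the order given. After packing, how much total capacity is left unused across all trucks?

75

truck 1: place 22 kg, 98 kg left
truck 1: place 53 kg, 45 kg left
truck 1: place 44 kg, 1 kg left
truck 2: place 30 kg, 90 kg left
truck 2: place 11 kg, 79 kg left
truck 2: place 59 kg, 20 kg left
truck 3: place 38 kg, 82 kg left
truck 3: place 78 kg, 4 kg left
truck 4: place 40 kg, 80 kg left
truck 4: place 30 kg, 50 kg left
4 trucks × 120 kg = 480 kg; used 405 kg; unused 75 kg.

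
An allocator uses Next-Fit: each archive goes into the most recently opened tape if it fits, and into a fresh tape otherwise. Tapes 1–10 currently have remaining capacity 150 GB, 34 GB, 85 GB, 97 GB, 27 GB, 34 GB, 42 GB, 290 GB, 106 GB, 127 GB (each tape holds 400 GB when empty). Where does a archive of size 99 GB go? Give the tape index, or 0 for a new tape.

10

Next-Fit only looks at tape 10, which has 127 GB free.
99 GB fits there.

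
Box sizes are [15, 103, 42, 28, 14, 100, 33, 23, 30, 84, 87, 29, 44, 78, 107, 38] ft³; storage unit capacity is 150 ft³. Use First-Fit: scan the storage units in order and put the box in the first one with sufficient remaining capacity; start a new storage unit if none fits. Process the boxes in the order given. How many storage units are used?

Put 15 ft³ in storage unit 1; 135 ft³ remain.
Put 103 ft³ in storage unit 1; 32 ft³ remain.
Put 42 ft³ in storage unit 2; 108 ft³ remain.
Put 28 ft³ in storage unit 1; 4 ft³ remain.
Put 14 ft³ in storage unit 2; 94 ft³ remain.
Put 100 ft³ in storage unit 3; 50 ft³ remain.
Put 33 ft³ in storage unit 2; 61 ft³ remain.
Put 23 ft³ in storage unit 2; 38 ft³ remain.
Put 30 ft³ in storage unit 2; 8 ft³ remain.
Put 84 ft³ in storage unit 4; 66 ft³ remain.
Put 87 ft³ in storage unit 5; 63 ft³ remain.
Put 29 ft³ in storage unit 3; 21 ft³ remain.
Put 44 ft³ in storage unit 4; 22 ft³ remain.
Put 78 ft³ in storage unit 6; 72 ft³ remain.
Put 107 ft³ in storage unit 7; 43 ft³ remain.
Put 38 ft³ in storage unit 5; 25 ft³ remain.

7 storage units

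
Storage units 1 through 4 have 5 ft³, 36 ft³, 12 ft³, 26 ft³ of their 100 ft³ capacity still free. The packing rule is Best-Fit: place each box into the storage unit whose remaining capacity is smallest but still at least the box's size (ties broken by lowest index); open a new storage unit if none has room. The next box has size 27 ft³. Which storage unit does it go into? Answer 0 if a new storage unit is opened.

Storage units with room: storage unit 2 (36 ft³).
Tightest fit is storage unit 2 with 36 ft³ free.

2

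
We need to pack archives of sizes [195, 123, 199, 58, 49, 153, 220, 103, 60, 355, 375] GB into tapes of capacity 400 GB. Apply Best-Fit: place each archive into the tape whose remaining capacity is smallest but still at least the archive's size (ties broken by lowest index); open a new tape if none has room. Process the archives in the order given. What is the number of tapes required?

6

195 GB → tape 1 (remaining 205 GB)
123 GB → tape 1 (remaining 82 GB)
199 GB → tape 2 (remaining 201 GB)
58 GB → tape 1 (remaining 24 GB)
49 GB → tape 2 (remaining 152 GB)
153 GB → tape 3 (remaining 247 GB)
220 GB → tape 3 (remaining 27 GB)
103 GB → tape 2 (remaining 49 GB)
60 GB → tape 4 (remaining 340 GB)
355 GB → tape 5 (remaining 45 GB)
375 GB → tape 6 (remaining 25 GB)
Final tapes: [195,123,58] [199,49,103] [153,220] [60] [355] [375].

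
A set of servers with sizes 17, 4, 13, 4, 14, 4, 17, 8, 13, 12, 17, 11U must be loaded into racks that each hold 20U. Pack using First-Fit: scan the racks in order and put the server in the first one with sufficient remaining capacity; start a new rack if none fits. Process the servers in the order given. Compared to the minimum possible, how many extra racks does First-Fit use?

First-Fit: [17] [4,13] [4,14] [4,8] [17] [13] [12] [17] [11] → 9 racks.
8 servers exceed 10U (half the capacity), and no two of those can share a rack, so at least 8 racks are needed.
An optimal packing achieves that bound: [17] [17] [17] [14,4] [13,4] [13,4] [12,8] [11] → 8 racks.
Excess: 9 − 8 = 1.

1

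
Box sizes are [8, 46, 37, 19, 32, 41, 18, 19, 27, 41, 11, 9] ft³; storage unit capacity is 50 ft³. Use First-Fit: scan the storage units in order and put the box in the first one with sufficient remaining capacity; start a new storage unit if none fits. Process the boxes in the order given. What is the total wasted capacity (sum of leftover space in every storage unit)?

Put 8 ft³ in storage unit 1; 42 ft³ remain.
Put 46 ft³ in storage unit 2; 4 ft³ remain.
Put 37 ft³ in storage unit 1; 5 ft³ remain.
Put 19 ft³ in storage unit 3; 31 ft³ remain.
Put 32 ft³ in storage unit 4; 18 ft³ remain.
Put 41 ft³ in storage unit 5; 9 ft³ remain.
Put 18 ft³ in storage unit 3; 13 ft³ remain.
Put 19 ft³ in storage unit 6; 31 ft³ remain.
Put 27 ft³ in storage unit 6; 4 ft³ remain.
Put 41 ft³ in storage unit 7; 9 ft³ remain.
Put 11 ft³ in storage unit 3; 2 ft³ remain.
Put 9 ft³ in storage unit 4; 9 ft³ remain.
7 storage units × 50 ft³ = 350 ft³; used 308 ft³; unused 42 ft³.

42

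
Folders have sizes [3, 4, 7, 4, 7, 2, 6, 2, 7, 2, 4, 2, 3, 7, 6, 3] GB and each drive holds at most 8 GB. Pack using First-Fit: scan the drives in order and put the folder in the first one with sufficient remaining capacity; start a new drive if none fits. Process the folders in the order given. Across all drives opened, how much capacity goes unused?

11

3 GB → drive 1 (remaining 5 GB)
4 GB → drive 1 (remaining 1 GB)
7 GB → drive 2 (remaining 1 GB)
4 GB → drive 3 (remaining 4 GB)
7 GB → drive 4 (remaining 1 GB)
2 GB → drive 3 (remaining 2 GB)
6 GB → drive 5 (remaining 2 GB)
2 GB → drive 3 (remaining 0 GB)
7 GB → drive 6 (remaining 1 GB)
2 GB → drive 5 (remaining 0 GB)
4 GB → drive 7 (remaining 4 GB)
2 GB → drive 7 (remaining 2 GB)
3 GB → drive 8 (remaining 5 GB)
7 GB → drive 9 (remaining 1 GB)
6 GB → drive 10 (remaining 2 GB)
3 GB → drive 8 (remaining 2 GB)
10 drives × 8 GB = 80 GB; used 69 GB; unused 11 GB.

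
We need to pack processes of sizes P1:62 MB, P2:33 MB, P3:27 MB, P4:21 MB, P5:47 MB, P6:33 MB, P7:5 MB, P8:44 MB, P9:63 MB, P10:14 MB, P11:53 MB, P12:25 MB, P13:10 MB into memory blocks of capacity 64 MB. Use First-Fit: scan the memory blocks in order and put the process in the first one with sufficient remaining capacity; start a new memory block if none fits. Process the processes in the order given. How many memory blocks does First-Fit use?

Put P1 (62 MB) in memory block 1; 2 MB remain.
Put P2 (33 MB) in memory block 2; 31 MB remain.
Put P3 (27 MB) in memory block 2; 4 MB remain.
Put P4 (21 MB) in memory block 3; 43 MB remain.
Put P5 (47 MB) in memory block 4; 17 MB remain.
Put P6 (33 MB) in memory block 3; 10 MB remain.
Put P7 (5 MB) in memory block 3; 5 MB remain.
Put P8 (44 MB) in memory block 5; 20 MB remain.
Put P9 (63 MB) in memory block 6; 1 MB remain.
Put P10 (14 MB) in memory block 4; 3 MB remain.
Put P11 (53 MB) in memory block 7; 11 MB remain.
Put P12 (25 MB) in memory block 8; 39 MB remain.
Put P13 (10 MB) in memory block 5; 10 MB remain.

8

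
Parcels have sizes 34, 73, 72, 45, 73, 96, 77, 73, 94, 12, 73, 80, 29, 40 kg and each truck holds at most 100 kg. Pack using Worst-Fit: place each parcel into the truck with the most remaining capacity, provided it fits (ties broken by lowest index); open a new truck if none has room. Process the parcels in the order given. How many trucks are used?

11 trucks

Put 34 kg in truck 1; 66 kg remain.
Put 73 kg in truck 2; 27 kg remain.
Put 72 kg in truck 3; 28 kg remain.
Put 45 kg in truck 1; 21 kg remain.
Put 73 kg in truck 4; 27 kg remain.
Put 96 kg in truck 5; 4 kg remain.
Put 77 kg in truck 6; 23 kg remain.
Put 73 kg in truck 7; 27 kg remain.
Put 94 kg in truck 8; 6 kg remain.
Put 12 kg in truck 3; 16 kg remain.
Put 73 kg in truck 9; 27 kg remain.
Put 80 kg in truck 10; 20 kg remain.
Put 29 kg in truck 11; 71 kg remain.
Put 40 kg in truck 11; 31 kg remain.
Final trucks: [34,45] [73] [72,12] [73] [96] [77] [73] [94] [73] [80] [29,40].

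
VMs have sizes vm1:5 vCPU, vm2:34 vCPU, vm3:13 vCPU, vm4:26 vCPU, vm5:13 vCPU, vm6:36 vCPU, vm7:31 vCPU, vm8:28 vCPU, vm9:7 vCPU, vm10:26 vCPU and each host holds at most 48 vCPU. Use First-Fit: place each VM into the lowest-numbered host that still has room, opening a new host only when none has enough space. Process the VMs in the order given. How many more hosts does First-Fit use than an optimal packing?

0

First-Fit: [5,34,7] [13,26] [13,31] [36] [28] [26] → 6 hosts.
6 VMs exceed 24 vCPU (half the capacity), and no two of those can share a host, so at least 6 hosts are needed.
So 6 is already optimal.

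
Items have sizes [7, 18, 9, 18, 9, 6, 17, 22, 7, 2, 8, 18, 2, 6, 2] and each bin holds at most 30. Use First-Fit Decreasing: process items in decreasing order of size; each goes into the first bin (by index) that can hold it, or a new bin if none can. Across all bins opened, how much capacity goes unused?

29

Sorted descending: 22, 18, 18, 18, 17, 9, 9, 8, 7, 7, 6, 6, 2, 2, 2.
bin 1: place 22, 8 left
bin 2: place 18, 12 left
bin 3: place 18, 12 left
bin 4: place 18, 12 left
bin 5: place 17, 13 left
bin 2: place 9, 3 left
bin 3: place 9, 3 left
bin 1: place 8, 0 left
bin 4: place 7, 5 left
bin 5: place 7, 6 left
bin 5: place 6, 0 left
bin 6: place 6, 24 left
bin 2: place 2, 1 left
bin 3: place 2, 1 left
bin 4: place 2, 3 left
6 bins × 30 = 180; used 151; unused 29.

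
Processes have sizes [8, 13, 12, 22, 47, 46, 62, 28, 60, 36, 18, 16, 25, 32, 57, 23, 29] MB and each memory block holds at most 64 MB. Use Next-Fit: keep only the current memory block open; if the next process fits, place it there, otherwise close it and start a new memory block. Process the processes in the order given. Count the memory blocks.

11 memory blocks

memory block 1: place 8 MB, 56 MB left
memory block 1: place 13 MB, 43 MB left
memory block 1: place 12 MB, 31 MB left
memory block 1: place 22 MB, 9 MB left
memory block 2: place 47 MB, 17 MB left
memory block 3: place 46 MB, 18 MB left
memory block 4: place 62 MB, 2 MB left
memory block 5: place 28 MB, 36 MB left
memory block 6: place 60 MB, 4 MB left
memory block 7: place 36 MB, 28 MB left
memory block 7: place 18 MB, 10 MB left
memory block 8: place 16 MB, 48 MB left
memory block 8: place 25 MB, 23 MB left
memory block 9: place 32 MB, 32 MB left
memory block 10: place 57 MB, 7 MB left
memory block 11: place 23 MB, 41 MB left
memory block 11: place 29 MB, 12 MB left
Final memory blocks: [8,13,12,22] [47] [46] [62] [28] [60] [36,18] [16,25] [32] [57] [23,29].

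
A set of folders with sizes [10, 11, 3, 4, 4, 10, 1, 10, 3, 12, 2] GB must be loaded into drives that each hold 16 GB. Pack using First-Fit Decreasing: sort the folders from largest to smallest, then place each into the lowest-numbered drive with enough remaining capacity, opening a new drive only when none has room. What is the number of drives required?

Sorted descending: 12, 11, 10, 10, 10, 4, 4, 3, 3, 2, 1.
Put 12 GB in drive 1; 4 GB remain.
Put 11 GB in drive 2; 5 GB remain.
Put 10 GB in drive 3; 6 GB remain.
Put 10 GB in drive 4; 6 GB remain.
Put 10 GB in drive 5; 6 GB remain.
Put 4 GB in drive 1; 0 GB remain.
Put 4 GB in drive 2; 1 GB remain.
Put 3 GB in drive 3; 3 GB remain.
Put 3 GB in drive 3; 0 GB remain.
Put 2 GB in drive 4; 4 GB remain.
Put 1 GB in drive 2; 0 GB remain.

5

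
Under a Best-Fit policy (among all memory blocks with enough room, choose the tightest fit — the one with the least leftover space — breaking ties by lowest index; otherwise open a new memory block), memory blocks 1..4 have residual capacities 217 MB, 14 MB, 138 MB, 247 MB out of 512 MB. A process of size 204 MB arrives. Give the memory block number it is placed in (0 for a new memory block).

Memory blocks with room: memory block 1 (217 MB), memory block 4 (247 MB).
Tightest fit is memory block 1 with 217 MB free.

1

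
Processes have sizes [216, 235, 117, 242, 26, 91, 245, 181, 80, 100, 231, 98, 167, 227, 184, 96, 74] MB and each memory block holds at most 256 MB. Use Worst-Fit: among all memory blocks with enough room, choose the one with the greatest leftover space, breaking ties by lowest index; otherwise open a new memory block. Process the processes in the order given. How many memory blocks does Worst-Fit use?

Put 216 MB in memory block 1; 40 MB remain.
Put 235 MB in memory block 2; 21 MB remain.
Put 117 MB in memory block 3; 139 MB remain.
Put 242 MB in memory block 4; 14 MB remain.
Put 26 MB in memory block 3; 113 MB remain.
Put 91 MB in memory block 3; 22 MB remain.
Put 245 MB in memory block 5; 11 MB remain.
Put 181 MB in memory block 6; 75 MB remain.
Put 80 MB in memory block 7; 176 MB remain.
Put 100 MB in memory block 7; 76 MB remain.
Put 231 MB in memory block 8; 25 MB remain.
Put 98 MB in memory block 9; 158 MB remain.
Put 167 MB in memory block 10; 89 MB remain.
Put 227 MB in memory block 11; 29 MB remain.
Put 184 MB in memory block 12; 72 MB remain.
Put 96 MB in memory block 9; 62 MB remain.
Put 74 MB in memory block 10; 15 MB remain.
Final memory blocks: [216] [235] [117,26,91] [242] [245] [181] [80,100] [231] [98,96] [167,74] [227] [184].

12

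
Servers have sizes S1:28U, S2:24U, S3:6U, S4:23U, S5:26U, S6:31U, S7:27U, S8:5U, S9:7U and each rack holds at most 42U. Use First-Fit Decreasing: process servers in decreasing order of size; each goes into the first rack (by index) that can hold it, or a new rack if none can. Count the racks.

Sorted descending: 31, 28, 27, 26, 24, 23, 7, 6, 5.
31U → rack 1 (remaining 11U)
28U → rack 2 (remaining 14U)
27U → rack 3 (remaining 15U)
26U → rack 4 (remaining 16U)
24U → rack 5 (remaining 18U)
23U → rack 6 (remaining 19U)
7U → rack 1 (remaining 4U)
6U → rack 2 (remaining 8U)
5U → rack 2 (remaining 3U)

6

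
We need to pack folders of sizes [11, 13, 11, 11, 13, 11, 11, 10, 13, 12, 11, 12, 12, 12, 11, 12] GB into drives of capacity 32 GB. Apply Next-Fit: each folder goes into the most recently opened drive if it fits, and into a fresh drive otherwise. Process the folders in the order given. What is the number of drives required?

8 drives

Put 11 GB in drive 1; 21 GB remain.
Put 13 GB in drive 1; 8 GB remain.
Put 11 GB in drive 2; 21 GB remain.
Put 11 GB in drive 2; 10 GB remain.
Put 13 GB in drive 3; 19 GB remain.
Put 11 GB in drive 3; 8 GB remain.
Put 11 GB in drive 4; 21 GB remain.
Put 10 GB in drive 4; 11 GB remain.
Put 13 GB in drive 5; 19 GB remain.
Put 12 GB in drive 5; 7 GB remain.
Put 11 GB in drive 6; 21 GB remain.
Put 12 GB in drive 6; 9 GB remain.
Put 12 GB in drive 7; 20 GB remain.
Put 12 GB in drive 7; 8 GB remain.
Put 11 GB in drive 8; 21 GB remain.
Put 12 GB in drive 8; 9 GB remain.
Final drives: [11,13] [11,11] [13,11] [11,10] [13,12] [11,12] [12,12] [11,12].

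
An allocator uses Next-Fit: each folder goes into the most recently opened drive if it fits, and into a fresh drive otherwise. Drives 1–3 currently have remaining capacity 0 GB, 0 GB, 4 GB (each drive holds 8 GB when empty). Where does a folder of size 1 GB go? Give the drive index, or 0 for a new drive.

3

Next-Fit only looks at drive 3, which has 4 GB free.
1 GB fits there.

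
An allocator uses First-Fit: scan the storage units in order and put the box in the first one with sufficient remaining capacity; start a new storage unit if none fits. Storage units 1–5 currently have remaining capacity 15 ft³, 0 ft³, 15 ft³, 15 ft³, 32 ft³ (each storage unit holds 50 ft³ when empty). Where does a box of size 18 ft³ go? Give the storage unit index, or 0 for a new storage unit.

Storage units with room: storage unit 5 (32 ft³).
The first with room is storage unit 5.

5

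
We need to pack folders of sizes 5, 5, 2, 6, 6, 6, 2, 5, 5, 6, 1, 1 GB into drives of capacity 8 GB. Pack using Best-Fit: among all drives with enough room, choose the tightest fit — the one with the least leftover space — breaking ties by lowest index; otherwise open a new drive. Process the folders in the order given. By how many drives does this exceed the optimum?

0

Best-Fit: [5,2,1] [5] [6,2] [6,1] [6] [5] [5] [6] → 8 drives.
8 folders exceed 4 GB (half the capacity), and no two of those can share a drive, so at least 8 drives are needed.
So 8 is already optimal.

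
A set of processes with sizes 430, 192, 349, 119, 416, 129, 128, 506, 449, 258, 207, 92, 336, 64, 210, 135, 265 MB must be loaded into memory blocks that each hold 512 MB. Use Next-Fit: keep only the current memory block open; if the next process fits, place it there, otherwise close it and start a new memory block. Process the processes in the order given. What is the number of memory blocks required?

11 memory blocks

memory block 1: place 430 MB, 82 MB left
memory block 2: place 192 MB, 320 MB left
memory block 3: place 349 MB, 163 MB left
memory block 3: place 119 MB, 44 MB left
memory block 4: place 416 MB, 96 MB left
memory block 5: place 129 MB, 383 MB left
memory block 5: place 128 MB, 255 MB left
memory block 6: place 506 MB, 6 MB left
memory block 7: place 449 MB, 63 MB left
memory block 8: place 258 MB, 254 MB left
memory block 8: place 207 MB, 47 MB left
memory block 9: place 92 MB, 420 MB left
memory block 9: place 336 MB, 84 MB left
memory block 9: place 64 MB, 20 MB left
memory block 10: place 210 MB, 302 MB left
memory block 10: place 135 MB, 167 MB left
memory block 11: place 265 MB, 247 MB left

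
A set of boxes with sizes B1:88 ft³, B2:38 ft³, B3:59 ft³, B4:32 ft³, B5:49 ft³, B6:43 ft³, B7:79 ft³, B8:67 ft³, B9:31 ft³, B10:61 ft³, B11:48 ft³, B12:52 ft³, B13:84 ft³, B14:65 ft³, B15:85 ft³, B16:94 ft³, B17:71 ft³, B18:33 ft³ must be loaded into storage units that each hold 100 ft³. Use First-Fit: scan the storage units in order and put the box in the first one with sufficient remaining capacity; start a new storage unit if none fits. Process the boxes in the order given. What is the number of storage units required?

storage unit 1: place B1 (88 ft³), 12 ft³ left
storage unit 2: place B2 (38 ft³), 62 ft³ left
storage unit 2: place B3 (59 ft³), 3 ft³ left
storage unit 3: place B4 (32 ft³), 68 ft³ left
storage unit 3: place B5 (49 ft³), 19 ft³ left
storage unit 4: place B6 (43 ft³), 57 ft³ left
storage unit 5: place B7 (79 ft³), 21 ft³ left
storage unit 6: place B8 (67 ft³), 33 ft³ left
storage unit 4: place B9 (31 ft³), 26 ft³ left
storage unit 7: place B10 (61 ft³), 39 ft³ left
storage unit 8: place B11 (48 ft³), 52 ft³ left
storage unit 8: place B12 (52 ft³), 0 ft³ left
storage unit 9: place B13 (84 ft³), 16 ft³ left
storage unit 10: place B14 (65 ft³), 35 ft³ left
storage unit 11: place B15 (85 ft³), 15 ft³ left
storage unit 12: place B16 (94 ft³), 6 ft³ left
storage unit 13: place B17 (71 ft³), 29 ft³ left
storage unit 6: place B18 (33 ft³), 0 ft³ left
Final storage units: [88] [38,59] [32,49] [43,31] [79] [67,33] [61] [48,52] [84] [65] [85] [94] [71].

13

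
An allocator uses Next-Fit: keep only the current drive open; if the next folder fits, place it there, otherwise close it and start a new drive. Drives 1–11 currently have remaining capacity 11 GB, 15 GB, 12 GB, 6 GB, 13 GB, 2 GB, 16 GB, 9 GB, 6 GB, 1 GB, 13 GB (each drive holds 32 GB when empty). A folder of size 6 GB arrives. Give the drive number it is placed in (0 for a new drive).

Next-Fit only looks at drive 11, which has 13 GB free.
6 GB fits there.

11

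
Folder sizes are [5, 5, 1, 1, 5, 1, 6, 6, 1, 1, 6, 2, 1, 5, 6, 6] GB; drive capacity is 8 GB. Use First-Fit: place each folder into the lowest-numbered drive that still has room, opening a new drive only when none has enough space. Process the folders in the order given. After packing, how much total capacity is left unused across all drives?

5 GB → drive 1 (remaining 3 GB)
5 GB → drive 2 (remaining 3 GB)
1 GB → drive 1 (remaining 2 GB)
1 GB → drive 1 (remaining 1 GB)
5 GB → drive 3 (remaining 3 GB)
1 GB → drive 1 (remaining 0 GB)
6 GB → drive 4 (remaining 2 GB)
6 GB → drive 5 (remaining 2 GB)
1 GB → drive 2 (remaining 2 GB)
1 GB → drive 2 (remaining 1 GB)
6 GB → drive 6 (remaining 2 GB)
2 GB → drive 3 (remaining 1 GB)
1 GB → drive 2 (remaining 0 GB)
5 GB → drive 7 (remaining 3 GB)
6 GB → drive 8 (remaining 2 GB)
6 GB → drive 9 (remaining 2 GB)
9 drives × 8 GB = 72 GB; used 58 GB; unused 14 GB.

14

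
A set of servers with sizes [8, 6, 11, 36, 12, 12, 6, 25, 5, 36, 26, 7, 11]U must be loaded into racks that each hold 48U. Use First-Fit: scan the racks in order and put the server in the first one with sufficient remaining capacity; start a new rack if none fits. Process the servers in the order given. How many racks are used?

rack 1: place 8U, 40U left
rack 1: place 6U, 34U left
rack 1: place 11U, 23U left
rack 2: place 36U, 12U left
rack 1: place 12U, 11U left
rack 2: place 12U, 0U left
rack 1: place 6U, 5U left
rack 3: place 25U, 23U left
rack 1: place 5U, 0U left
rack 4: place 36U, 12U left
rack 5: place 26U, 22U left
rack 3: place 7U, 16U left
rack 3: place 11U, 5U left

5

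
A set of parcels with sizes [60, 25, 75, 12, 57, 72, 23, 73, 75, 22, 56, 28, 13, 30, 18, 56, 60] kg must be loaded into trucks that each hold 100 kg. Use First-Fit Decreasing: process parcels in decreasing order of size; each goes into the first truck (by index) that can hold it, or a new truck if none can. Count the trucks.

Sorted descending: 75, 75, 73, 72, 60, 60, 57, 56, 56, 30, 28, 25, 23, 22, 18, 13, 12.
Put 75 kg in truck 1; 25 kg remain.
Put 75 kg in truck 2; 25 kg remain.
Put 73 kg in truck 3; 27 kg remain.
Put 72 kg in truck 4; 28 kg remain.
Put 60 kg in truck 5; 40 kg remain.
Put 60 kg in truck 6; 40 kg remain.
Put 57 kg in truck 7; 43 kg remain.
Put 56 kg in truck 8; 44 kg remain.
Put 56 kg in truck 9; 44 kg remain.
Put 30 kg in truck 5; 10 kg remain.
Put 28 kg in truck 4; 0 kg remain.
Put 25 kg in truck 1; 0 kg remain.
Put 23 kg in truck 2; 2 kg remain.
Put 22 kg in truck 3; 5 kg remain.
Put 18 kg in truck 6; 22 kg remain.
Put 13 kg in truck 6; 9 kg remain.
Put 12 kg in truck 7; 31 kg remain.

9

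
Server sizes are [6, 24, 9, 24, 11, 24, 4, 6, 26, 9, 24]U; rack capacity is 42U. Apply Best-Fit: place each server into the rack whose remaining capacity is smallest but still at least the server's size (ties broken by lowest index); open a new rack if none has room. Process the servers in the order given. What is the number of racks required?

6U → rack 1 (remaining 36U)
24U → rack 1 (remaining 12U)
9U → rack 1 (remaining 3U)
24U → rack 2 (remaining 18U)
11U → rack 2 (remaining 7U)
24U → rack 3 (remaining 18U)
4U → rack 2 (remaining 3U)
6U → rack 3 (remaining 12U)
26U → rack 4 (remaining 16U)
9U → rack 3 (remaining 3U)
24U → rack 5 (remaining 18U)

5 racks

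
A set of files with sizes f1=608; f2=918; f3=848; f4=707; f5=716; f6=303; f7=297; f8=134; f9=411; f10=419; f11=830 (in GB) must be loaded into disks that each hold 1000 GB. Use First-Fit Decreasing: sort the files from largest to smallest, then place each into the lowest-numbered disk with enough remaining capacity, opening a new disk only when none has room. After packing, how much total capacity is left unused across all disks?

Sorted descending: 918, 848, 830, 716, 707, 608, 419, 411, 303, 297, 134.
Put 918 GB in disk 1; 82 GB remain.
Put 848 GB in disk 2; 152 GB remain.
Put 830 GB in disk 3; 170 GB remain.
Put 716 GB in disk 4; 284 GB remain.
Put 707 GB in disk 5; 293 GB remain.
Put 608 GB in disk 6; 392 GB remain.
Put 419 GB in disk 7; 581 GB remain.
Put 411 GB in disk 7; 170 GB remain.
Put 303 GB in disk 6; 89 GB remain.
Put 297 GB in disk 8; 703 GB remain.
Put 134 GB in disk 2; 18 GB remain.
8 disks × 1000 GB = 8000 GB; used 6191 GB; unused 1809 GB.

1809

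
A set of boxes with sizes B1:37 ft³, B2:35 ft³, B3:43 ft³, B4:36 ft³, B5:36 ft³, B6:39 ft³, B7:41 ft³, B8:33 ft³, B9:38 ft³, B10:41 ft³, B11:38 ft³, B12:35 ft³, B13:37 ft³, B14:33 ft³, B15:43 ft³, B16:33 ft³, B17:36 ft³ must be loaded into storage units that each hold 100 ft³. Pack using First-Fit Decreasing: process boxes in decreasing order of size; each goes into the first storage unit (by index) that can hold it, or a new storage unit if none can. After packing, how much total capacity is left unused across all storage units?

Sorted descending: 43, 43, 41, 41, 39, 38, 38, 37, 37, 36, 36, 36, 35, 35, 33, 33, 33.
Put 43 ft³ in storage unit 1; 57 ft³ remain.
Put 43 ft³ in storage unit 1; 14 ft³ remain.
Put 41 ft³ in storage unit 2; 59 ft³ remain.
Put 41 ft³ in storage unit 2; 18 ft³ remain.
Put 39 ft³ in storage unit 3; 61 ft³ remain.
Put 38 ft³ in storage unit 3; 23 ft³ remain.
Put 38 ft³ in storage unit 4; 62 ft³ remain.
Put 37 ft³ in storage unit 4; 25 ft³ remain.
Put 37 ft³ in storage unit 5; 63 ft³ remain.
Put 36 ft³ in storage unit 5; 27 ft³ remain.
Put 36 ft³ in storage unit 6; 64 ft³ remain.
Put 36 ft³ in storage unit 6; 28 ft³ remain.
Put 35 ft³ in storage unit 7; 65 ft³ remain.
Put 35 ft³ in storage unit 7; 30 ft³ remain.
Put 33 ft³ in storage unit 8; 67 ft³ remain.
Put 33 ft³ in storage unit 8; 34 ft³ remain.
Put 33 ft³ in storage unit 8; 1 ft³ remain.
8 storage units × 100 ft³ = 800 ft³; used 634 ft³; unused 166 ft³.

166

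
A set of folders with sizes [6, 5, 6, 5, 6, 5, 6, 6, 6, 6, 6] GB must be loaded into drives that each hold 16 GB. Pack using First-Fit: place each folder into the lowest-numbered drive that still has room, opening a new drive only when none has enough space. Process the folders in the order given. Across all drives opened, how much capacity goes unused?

6 GB → drive 1 (remaining 10 GB)
5 GB → drive 1 (remaining 5 GB)
6 GB → drive 2 (remaining 10 GB)
5 GB → drive 1 (remaining 0 GB)
6 GB → drive 2 (remaining 4 GB)
5 GB → drive 3 (remaining 11 GB)
6 GB → drive 3 (remaining 5 GB)
6 GB → drive 4 (remaining 10 GB)
6 GB → drive 4 (remaining 4 GB)
6 GB → drive 5 (remaining 10 GB)
6 GB → drive 5 (remaining 4 GB)
5 drives × 16 GB = 80 GB; used 63 GB; unused 17 GB.

17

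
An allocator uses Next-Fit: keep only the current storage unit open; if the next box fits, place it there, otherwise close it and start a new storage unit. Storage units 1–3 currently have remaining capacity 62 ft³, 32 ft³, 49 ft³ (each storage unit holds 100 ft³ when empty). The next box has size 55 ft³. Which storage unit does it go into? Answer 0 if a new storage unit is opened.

Next-Fit only looks at storage unit 3, which has 49 ft³ free.
55 ft³ does not fit, so a new storage unit is opened.

0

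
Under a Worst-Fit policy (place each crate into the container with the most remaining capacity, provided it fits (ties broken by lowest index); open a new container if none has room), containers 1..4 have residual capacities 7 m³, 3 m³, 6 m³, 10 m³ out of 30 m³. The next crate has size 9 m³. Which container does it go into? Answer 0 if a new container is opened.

Containers with room: container 4 (10 m³).
Most room is container 4 with 10 m³ free.

4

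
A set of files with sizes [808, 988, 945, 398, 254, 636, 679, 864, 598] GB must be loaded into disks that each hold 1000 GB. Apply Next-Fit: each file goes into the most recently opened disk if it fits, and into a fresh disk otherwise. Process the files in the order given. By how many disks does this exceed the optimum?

Next-Fit: [808] [988] [945] [398,254] [636] [679] [864] [598] → 8 disks.
Total size 6170 GB; any packing needs at least ⌈6170/1000⌉ = 7 disks.
An optimal packing achieves that bound: [988] [945] [864] [808] [679,254] [636] [598,398] → 7 disks.
Excess: 8 − 7 = 1.

1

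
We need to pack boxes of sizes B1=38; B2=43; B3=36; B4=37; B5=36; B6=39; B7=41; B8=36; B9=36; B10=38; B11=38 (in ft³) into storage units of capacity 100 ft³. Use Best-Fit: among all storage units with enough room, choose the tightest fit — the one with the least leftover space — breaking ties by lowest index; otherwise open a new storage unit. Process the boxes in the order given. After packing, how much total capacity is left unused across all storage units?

182

Put B1 (38 ft³) in storage unit 1; 62 ft³ remain.
Put B2 (43 ft³) in storage unit 1; 19 ft³ remain.
Put B3 (36 ft³) in storage unit 2; 64 ft³ remain.
Put B4 (37 ft³) in storage unit 2; 27 ft³ remain.
Put B5 (36 ft³) in storage unit 3; 64 ft³ remain.
Put B6 (39 ft³) in storage unit 3; 25 ft³ remain.
Put B7 (41 ft³) in storage unit 4; 59 ft³ remain.
Put B8 (36 ft³) in storage unit 4; 23 ft³ remain.
Put B9 (36 ft³) in storage unit 5; 64 ft³ remain.
Put B10 (38 ft³) in storage unit 5; 26 ft³ remain.
Put B11 (38 ft³) in storage unit 6; 62 ft³ remain.
6 storage units × 100 ft³ = 600 ft³; used 418 ft³; unused 182 ft³.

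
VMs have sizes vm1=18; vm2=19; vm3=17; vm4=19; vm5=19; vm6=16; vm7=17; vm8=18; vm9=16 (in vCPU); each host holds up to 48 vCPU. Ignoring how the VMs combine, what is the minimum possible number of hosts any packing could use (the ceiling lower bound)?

Total size = 18 + 19 + 17 + 19 + 19 + 16 + 17 + 18 + 16 = 159 vCPU.
⌈159 / 48⌉ = 4.

4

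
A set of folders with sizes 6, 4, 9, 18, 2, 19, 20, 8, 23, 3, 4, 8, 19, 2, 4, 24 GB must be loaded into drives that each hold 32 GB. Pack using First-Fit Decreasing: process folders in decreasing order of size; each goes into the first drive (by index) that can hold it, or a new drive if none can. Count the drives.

6

Sorted descending: 24, 23, 20, 19, 19, 18, 9, 8, 8, 6, 4, 4, 4, 3, 2, 2.
24 GB → drive 1 (remaining 8 GB)
23 GB → drive 2 (remaining 9 GB)
20 GB → drive 3 (remaining 12 GB)
19 GB → drive 4 (remaining 13 GB)
19 GB → drive 5 (remaining 13 GB)
18 GB → drive 6 (remaining 14 GB)
9 GB → drive 2 (remaining 0 GB)
8 GB → drive 1 (remaining 0 GB)
8 GB → drive 3 (remaining 4 GB)
6 GB → drive 4 (remaining 7 GB)
4 GB → drive 3 (remaining 0 GB)
4 GB → drive 4 (remaining 3 GB)
4 GB → drive 5 (remaining 9 GB)
3 GB → drive 4 (remaining 0 GB)
2 GB → drive 5 (remaining 7 GB)
2 GB → drive 5 (remaining 5 GB)
Final drives: [24,8] [23,9] [20,8,4] [19,6,4,3] [19,4,2,2] [18].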